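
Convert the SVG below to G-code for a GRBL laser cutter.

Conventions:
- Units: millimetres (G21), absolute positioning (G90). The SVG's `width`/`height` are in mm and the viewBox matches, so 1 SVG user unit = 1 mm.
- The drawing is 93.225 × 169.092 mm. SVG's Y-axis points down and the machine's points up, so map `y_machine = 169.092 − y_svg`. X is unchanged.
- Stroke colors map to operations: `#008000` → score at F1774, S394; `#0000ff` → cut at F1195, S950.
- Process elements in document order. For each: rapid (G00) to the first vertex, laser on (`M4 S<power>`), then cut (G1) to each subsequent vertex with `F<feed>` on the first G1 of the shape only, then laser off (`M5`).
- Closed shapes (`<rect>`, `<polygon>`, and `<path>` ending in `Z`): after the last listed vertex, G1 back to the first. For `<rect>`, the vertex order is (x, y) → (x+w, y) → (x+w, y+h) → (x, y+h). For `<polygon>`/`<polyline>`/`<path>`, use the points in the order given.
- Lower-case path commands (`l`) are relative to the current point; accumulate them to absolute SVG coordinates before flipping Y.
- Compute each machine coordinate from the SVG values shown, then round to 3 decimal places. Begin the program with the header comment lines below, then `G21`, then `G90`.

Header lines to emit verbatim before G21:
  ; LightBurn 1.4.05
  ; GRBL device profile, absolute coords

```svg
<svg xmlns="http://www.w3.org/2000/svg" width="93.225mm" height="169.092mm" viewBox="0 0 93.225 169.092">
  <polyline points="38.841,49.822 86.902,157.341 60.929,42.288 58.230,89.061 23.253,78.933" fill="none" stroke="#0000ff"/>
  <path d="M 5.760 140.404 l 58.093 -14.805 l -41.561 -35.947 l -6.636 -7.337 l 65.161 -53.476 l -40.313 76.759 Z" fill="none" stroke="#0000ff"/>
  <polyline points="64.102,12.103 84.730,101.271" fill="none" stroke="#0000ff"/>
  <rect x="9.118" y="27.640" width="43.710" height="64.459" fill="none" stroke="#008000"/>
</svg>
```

; LightBurn 1.4.05
; GRBL device profile, absolute coords
G21
G90
G00 X38.841 Y119.270
M4 S950
G1 X86.902 Y11.751 F1195
G1 X60.929 Y126.804
G1 X58.230 Y80.031
G1 X23.253 Y90.159
M5
G00 X5.760 Y28.688
M4 S950
G1 X63.853 Y43.493 F1195
G1 X22.292 Y79.440
G1 X15.656 Y86.777
G1 X80.817 Y140.253
G1 X40.504 Y63.494
G1 X5.760 Y28.688
M5
G00 X64.102 Y156.989
M4 S950
G1 X84.730 Y67.821 F1195
M5
G00 X9.118 Y141.452
M4 S394
G1 X52.828 Y141.452 F1774
G1 X52.828 Y76.993
G1 X9.118 Y76.993
G1 X9.118 Y141.452
M5

1 u = 1 mm; y_m = 169.092 − y.

[1] `<polyline>` open polyline, #0000ff→cut S950 F1195: (38.841,119.270) → (86.902,11.751) → (60.929,126.804) → (58.230,80.031) → (23.253,90.159)

[2] `<path>` closed polygon, #0000ff→cut S950 F1195: (5.760,28.688) → (63.853,43.493) → (22.292,79.440) → (15.656,86.777) → (80.817,140.253) → (40.504,63.494) → (5.760,28.688) (closed)

[3] `<polyline>` line segment, #0000ff→cut S950 F1195: (64.102,156.989) → (84.730,67.821)

[4] `<rect>` rectangle, #008000→score S394 F1774: (9.118,141.452) → (52.828,141.452) → (52.828,76.993) → (9.118,76.993) → (9.118,141.452) (closed)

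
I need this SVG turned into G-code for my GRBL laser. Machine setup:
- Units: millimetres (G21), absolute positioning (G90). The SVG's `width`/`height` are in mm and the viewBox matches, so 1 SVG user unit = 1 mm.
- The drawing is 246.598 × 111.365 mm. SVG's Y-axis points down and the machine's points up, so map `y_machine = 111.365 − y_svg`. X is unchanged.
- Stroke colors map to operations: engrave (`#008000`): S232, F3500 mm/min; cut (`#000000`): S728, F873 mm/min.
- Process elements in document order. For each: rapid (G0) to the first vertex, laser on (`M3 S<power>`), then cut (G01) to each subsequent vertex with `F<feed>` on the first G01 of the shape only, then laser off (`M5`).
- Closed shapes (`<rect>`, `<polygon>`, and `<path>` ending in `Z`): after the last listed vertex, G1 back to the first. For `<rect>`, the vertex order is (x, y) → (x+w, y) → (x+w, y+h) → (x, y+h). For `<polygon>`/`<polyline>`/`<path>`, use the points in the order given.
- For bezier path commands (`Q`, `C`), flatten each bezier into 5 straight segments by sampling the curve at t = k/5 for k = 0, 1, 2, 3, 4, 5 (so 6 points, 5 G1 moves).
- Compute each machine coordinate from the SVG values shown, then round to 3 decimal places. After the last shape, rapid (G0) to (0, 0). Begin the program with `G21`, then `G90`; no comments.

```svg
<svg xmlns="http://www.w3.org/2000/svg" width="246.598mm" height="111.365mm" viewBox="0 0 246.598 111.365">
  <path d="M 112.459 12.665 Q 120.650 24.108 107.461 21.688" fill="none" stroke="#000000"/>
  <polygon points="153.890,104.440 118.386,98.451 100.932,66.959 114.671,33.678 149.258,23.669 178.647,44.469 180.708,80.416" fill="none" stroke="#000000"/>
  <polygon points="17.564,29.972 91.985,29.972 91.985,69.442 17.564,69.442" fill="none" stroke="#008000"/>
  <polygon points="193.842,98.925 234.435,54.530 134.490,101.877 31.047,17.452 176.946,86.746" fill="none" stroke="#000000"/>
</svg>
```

G21
G90
G0 X112.459 Y98.700
M3 S728
G01 X114.880 Y94.677 F873
G01 X115.591 Y91.764
G01 X114.591 Y89.959
G01 X111.881 Y89.264
G01 X107.461 Y89.677
M5
G0 X153.890 Y6.925
M3 S728
G01 X118.386 Y12.914 F873
G01 X100.932 Y44.406
G01 X114.671 Y77.687
G01 X149.258 Y87.696
G01 X178.647 Y66.896
G01 X180.708 Y30.949
G01 X153.890 Y6.925
M5
G0 X17.564 Y81.393
M3 S232
G01 X91.985 Y81.393 F3500
G01 X91.985 Y41.923
G01 X17.564 Y41.923
G01 X17.564 Y81.393
M5
G0 X193.842 Y12.440
M3 S728
G01 X234.435 Y56.835 F873
G01 X134.490 Y9.488
G01 X31.047 Y93.913
G01 X176.946 Y24.619
G01 X193.842 Y12.440
M5
G0 X0.000 Y0.000

Since the viewBox matches the mm dimensions, user units are millimetres directly. The only transform is the Y-flip y_m = 111.365 − y_svg.

Shape 1 is a quadratic bezier drawn with `<path>`. Its stroke #000000 means cut at S728, F873. After flipping Y the toolpath is (112.459,98.700) → (114.880,94.677) → (115.591,91.764) → (114.591,89.959) → (111.881,89.264) → (107.461,89.677).

Shape 2 is a regular polygon drawn with `<polygon>`. Its stroke #000000 means cut at S728, F873. After flipping Y the toolpath is (153.890,6.925) → (118.386,12.914) → (100.932,44.406) → (114.671,77.687) → (149.258,87.696) → (178.647,66.896) → (180.708,30.949) → (153.890,6.925), returning to the start.

Shape 3 is a rectangle drawn with `<polygon>`. Its stroke #008000 means engrave at S232, F3500. After flipping Y the toolpath is (17.564,81.393) → (91.985,81.393) → (91.985,41.923) → (17.564,41.923) → (17.564,81.393), returning to the start.

Shape 4 is a closed polygon drawn with `<polygon>`. Its stroke #000000 means cut at S728, F873. After flipping Y the toolpath is (193.842,12.440) → (234.435,56.835) → (134.490,9.488) → (31.047,93.913) → (176.946,24.619) → (193.842,12.440), returning to the start.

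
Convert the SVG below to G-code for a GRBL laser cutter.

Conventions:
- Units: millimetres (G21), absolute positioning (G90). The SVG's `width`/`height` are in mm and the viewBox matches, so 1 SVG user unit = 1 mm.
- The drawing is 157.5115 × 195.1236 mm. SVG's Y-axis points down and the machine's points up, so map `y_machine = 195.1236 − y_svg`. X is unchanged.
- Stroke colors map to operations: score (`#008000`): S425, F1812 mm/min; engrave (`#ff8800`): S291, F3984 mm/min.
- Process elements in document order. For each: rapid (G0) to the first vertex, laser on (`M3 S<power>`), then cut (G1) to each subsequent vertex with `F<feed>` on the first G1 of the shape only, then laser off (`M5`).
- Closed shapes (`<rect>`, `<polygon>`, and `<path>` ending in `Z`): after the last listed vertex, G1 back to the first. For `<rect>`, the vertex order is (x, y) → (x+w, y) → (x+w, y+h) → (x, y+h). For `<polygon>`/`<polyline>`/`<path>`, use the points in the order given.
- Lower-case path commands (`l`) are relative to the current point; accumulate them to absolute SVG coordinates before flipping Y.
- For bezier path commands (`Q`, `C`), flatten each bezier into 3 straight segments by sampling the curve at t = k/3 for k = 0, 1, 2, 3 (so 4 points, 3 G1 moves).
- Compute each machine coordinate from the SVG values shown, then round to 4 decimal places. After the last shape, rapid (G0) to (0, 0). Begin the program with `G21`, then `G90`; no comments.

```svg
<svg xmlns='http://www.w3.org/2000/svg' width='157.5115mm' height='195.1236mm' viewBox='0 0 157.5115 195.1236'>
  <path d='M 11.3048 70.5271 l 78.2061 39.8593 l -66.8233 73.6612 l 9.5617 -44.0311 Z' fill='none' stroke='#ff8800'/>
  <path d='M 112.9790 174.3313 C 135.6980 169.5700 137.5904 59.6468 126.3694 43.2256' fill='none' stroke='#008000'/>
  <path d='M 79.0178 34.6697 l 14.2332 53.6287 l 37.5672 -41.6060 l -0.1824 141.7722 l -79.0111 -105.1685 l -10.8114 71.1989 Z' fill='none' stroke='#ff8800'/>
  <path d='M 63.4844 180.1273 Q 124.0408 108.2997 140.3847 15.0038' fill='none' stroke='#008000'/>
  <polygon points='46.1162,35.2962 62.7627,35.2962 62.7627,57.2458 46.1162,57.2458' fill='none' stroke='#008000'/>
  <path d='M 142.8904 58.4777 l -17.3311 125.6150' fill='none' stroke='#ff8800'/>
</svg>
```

1 u = 1 mm; y_m = 195.1236 − y.

[1] `<path>` closed polygon, #ff8800→engrave S291 F3984: (11.3048,124.5965) → (89.5109,84.7372) → (22.6876,11.0760) → (32.2493,55.1071) → (11.3048,124.5965) (closed)

[2] `<path>` cubic bezier, #008000→score S425 F1812: (112.9790,20.7923) → (129.0415,53.2496) → (132.9336,111.6674) → (126.3694,151.8980)

[3] `<path>` closed polygon, #ff8800→engrave S291 F3984: (79.0178,160.4539) → (93.2510,106.8252) → (130.8182,148.4312) → (130.6358,6.6590) → (51.6247,111.8275) → (40.8133,40.6286) → (79.0178,160.4539) (closed)

[4] `<path>` quadratic bezier, #008000→score S425 F1812: (63.4844,14.9963) → (98.9428,65.2667) → (124.5763,120.3079) → (140.3847,180.1198)

[5] `<polygon>` rectangle, #008000→score S425 F1812: (46.1162,159.8274) → (62.7627,159.8274) → (62.7627,137.8778) → (46.1162,137.8778) → (46.1162,159.8274) (closed)

[6] `<path>` line segment, #ff8800→engrave S291 F3984: (142.8904,136.6459) → (125.5593,11.0309)

G21
G90
G0 X11.3048 Y124.5965
M3 S291
G1 X89.5109 Y84.7372 F3984
G1 X22.6876 Y11.0760
G1 X32.2493 Y55.1071
G1 X11.3048 Y124.5965
M5
G0 X112.9790 Y20.7923
M3 S425
G1 X129.0415 Y53.2496 F1812
G1 X132.9336 Y111.6674
G1 X126.3694 Y151.8980
M5
G0 X79.0178 Y160.4539
M3 S291
G1 X93.2510 Y106.8252 F3984
G1 X130.8182 Y148.4312
G1 X130.6358 Y6.6590
G1 X51.6247 Y111.8275
G1 X40.8133 Y40.6286
G1 X79.0178 Y160.4539
M5
G0 X63.4844 Y14.9963
M3 S425
G1 X98.9428 Y65.2667 F1812
G1 X124.5763 Y120.3079
G1 X140.3847 Y180.1198
M5
G0 X46.1162 Y159.8274
M3 S425
G1 X62.7627 Y159.8274 F1812
G1 X62.7627 Y137.8778
G1 X46.1162 Y137.8778
G1 X46.1162 Y159.8274
M5
G0 X142.8904 Y136.6459
M3 S291
G1 X125.5593 Y11.0309 F3984
M5
G0 X0.0000 Y0.0000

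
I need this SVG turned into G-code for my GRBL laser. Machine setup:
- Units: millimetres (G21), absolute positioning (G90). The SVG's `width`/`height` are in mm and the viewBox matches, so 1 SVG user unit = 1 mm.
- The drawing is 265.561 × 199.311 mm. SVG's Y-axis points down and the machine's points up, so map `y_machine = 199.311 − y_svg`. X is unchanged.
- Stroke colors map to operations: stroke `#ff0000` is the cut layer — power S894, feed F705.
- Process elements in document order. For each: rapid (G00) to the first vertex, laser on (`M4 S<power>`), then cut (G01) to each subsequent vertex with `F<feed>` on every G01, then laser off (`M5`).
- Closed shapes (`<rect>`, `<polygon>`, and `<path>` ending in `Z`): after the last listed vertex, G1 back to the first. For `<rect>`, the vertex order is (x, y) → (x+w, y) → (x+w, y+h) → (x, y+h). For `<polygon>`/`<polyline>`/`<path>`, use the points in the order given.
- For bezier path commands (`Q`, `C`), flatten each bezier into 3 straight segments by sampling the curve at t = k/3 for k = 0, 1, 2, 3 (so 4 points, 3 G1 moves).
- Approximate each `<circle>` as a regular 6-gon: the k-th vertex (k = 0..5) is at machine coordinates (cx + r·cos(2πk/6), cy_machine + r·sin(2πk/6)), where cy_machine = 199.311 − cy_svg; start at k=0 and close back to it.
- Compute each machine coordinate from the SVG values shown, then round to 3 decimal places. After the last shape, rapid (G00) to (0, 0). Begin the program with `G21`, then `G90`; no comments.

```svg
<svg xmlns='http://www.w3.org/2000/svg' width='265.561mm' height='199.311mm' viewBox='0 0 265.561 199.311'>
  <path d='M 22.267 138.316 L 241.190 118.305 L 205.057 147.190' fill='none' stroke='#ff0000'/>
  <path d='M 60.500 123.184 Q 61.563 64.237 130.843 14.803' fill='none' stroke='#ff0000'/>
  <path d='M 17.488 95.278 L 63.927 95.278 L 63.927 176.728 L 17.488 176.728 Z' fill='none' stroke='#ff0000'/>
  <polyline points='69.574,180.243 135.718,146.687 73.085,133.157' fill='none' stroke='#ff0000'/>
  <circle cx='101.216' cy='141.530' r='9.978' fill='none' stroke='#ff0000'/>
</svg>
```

G21
G90
G00 X22.267 Y60.995
M4 S894
G01 X241.190 Y81.006 F705
G01 X205.057 Y52.121 F705
M5
G00 X60.500 Y76.127
M4 S894
G01 X68.788 Y114.368 F705
G01 X92.236 Y150.495 F705
G01 X130.843 Y184.508 F705
M5
G00 X17.488 Y104.033
M4 S894
G01 X63.927 Y104.033 F705
G01 X63.927 Y22.583 F705
G01 X17.488 Y22.583 F705
G01 X17.488 Y104.033 F705
M5
G00 X69.574 Y19.068
M4 S894
G01 X135.718 Y52.624 F705
G01 X73.085 Y66.154 F705
M5
G00 X111.194 Y57.781
M4 S894
G01 X106.205 Y66.422 F705
G01 X96.227 Y66.422 F705
G01 X91.238 Y57.781 F705
G01 X96.227 Y49.140 F705
G01 X106.205 Y49.140 F705
G01 X111.194 Y57.781 F705
M5
G00 X0.000 Y0.000

1 u = 1 mm; y_m = 199.311 − y.

[1] `<path>` open polyline, #ff0000→cut S894 F705: (22.267,60.995) → (241.190,81.006) → (205.057,52.121)

[2] `<path>` quadratic bezier, #ff0000→cut S894 F705: (60.500,76.127) → (68.788,114.368) → (92.236,150.495) → (130.843,184.508)

[3] `<path>` rectangle, #ff0000→cut S894 F705: (17.488,104.033) → (63.927,104.033) → (63.927,22.583) → (17.488,22.583) → (17.488,104.033) (closed)

[4] `<polyline>` open polyline, #ff0000→cut S894 F705: (69.574,19.068) → (135.718,52.624) → (73.085,66.154)

[5] `<circle>` circle, #ff0000→cut S894 F705: (111.194,57.781) → (106.205,66.422) → (96.227,66.422) → (91.238,57.781) → (96.227,49.140) → (106.205,49.140) → (111.194,57.781) (closed)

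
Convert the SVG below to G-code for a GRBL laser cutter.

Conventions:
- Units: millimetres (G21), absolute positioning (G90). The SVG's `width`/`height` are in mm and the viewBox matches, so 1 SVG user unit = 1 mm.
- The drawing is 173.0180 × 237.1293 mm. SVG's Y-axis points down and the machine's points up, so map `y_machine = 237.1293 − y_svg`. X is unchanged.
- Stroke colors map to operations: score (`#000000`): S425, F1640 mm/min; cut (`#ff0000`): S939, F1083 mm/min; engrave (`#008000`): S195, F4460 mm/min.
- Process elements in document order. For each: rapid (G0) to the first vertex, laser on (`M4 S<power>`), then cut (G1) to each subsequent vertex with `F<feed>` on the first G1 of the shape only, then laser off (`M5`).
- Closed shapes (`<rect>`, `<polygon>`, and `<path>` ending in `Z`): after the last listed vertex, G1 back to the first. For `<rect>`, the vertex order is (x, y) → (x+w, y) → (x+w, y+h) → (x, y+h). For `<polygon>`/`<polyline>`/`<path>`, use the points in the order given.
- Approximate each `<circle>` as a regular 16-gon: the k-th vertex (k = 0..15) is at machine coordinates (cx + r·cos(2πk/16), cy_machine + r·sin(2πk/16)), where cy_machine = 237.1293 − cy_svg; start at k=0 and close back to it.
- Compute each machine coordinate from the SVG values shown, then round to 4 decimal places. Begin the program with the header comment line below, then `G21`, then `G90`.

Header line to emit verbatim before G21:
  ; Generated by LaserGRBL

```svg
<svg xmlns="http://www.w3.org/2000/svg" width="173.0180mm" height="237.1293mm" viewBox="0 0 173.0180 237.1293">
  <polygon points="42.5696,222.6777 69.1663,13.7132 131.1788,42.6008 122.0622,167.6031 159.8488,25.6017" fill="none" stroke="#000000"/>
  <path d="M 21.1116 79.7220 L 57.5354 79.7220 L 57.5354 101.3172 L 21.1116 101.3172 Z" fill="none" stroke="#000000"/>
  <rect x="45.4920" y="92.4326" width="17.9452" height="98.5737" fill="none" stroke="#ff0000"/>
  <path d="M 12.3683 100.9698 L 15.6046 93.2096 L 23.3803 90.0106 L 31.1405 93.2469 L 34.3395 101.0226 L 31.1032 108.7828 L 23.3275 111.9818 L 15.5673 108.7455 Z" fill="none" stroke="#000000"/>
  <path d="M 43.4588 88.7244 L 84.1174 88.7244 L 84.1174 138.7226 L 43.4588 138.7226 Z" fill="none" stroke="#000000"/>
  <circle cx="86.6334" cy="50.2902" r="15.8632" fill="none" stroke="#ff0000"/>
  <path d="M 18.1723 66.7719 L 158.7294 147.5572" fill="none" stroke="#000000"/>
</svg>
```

; Generated by LaserGRBL
G21
G90
G0 X42.5696 Y14.4516
M4 S425
G1 X69.1663 Y223.4161 F1640
G1 X131.1788 Y194.5285
G1 X122.0622 Y69.5262
G1 X159.8488 Y211.5276
G1 X42.5696 Y14.4516
M5
G0 X21.1116 Y157.4073
M4 S425
G1 X57.5354 Y157.4073 F1640
G1 X57.5354 Y135.8121
G1 X21.1116 Y135.8121
G1 X21.1116 Y157.4073
M5
G0 X45.4920 Y144.6967
M4 S939
G1 X63.4372 Y144.6967 F1083
G1 X63.4372 Y46.1230
G1 X45.4920 Y46.1230
G1 X45.4920 Y144.6967
M5
G0 X12.3683 Y136.1595
M4 S425
G1 X15.6046 Y143.9197 F1640
G1 X23.3803 Y147.1187
G1 X31.1405 Y143.8824
G1 X34.3395 Y136.1067
G1 X31.1032 Y128.3465
G1 X23.3275 Y125.1475
G1 X15.5673 Y128.3838
G1 X12.3683 Y136.1595
M5
G0 X43.4588 Y148.4049
M4 S425
G1 X84.1174 Y148.4049 F1640
G1 X84.1174 Y98.4067
G1 X43.4588 Y98.4067
G1 X43.4588 Y148.4049
M5
G0 X102.4966 Y186.8391
M4 S939
G1 X101.2891 Y192.9097 F1083
G1 X97.8504 Y198.0561
G1 X92.7040 Y201.4948
G1 X86.6334 Y202.7023
G1 X80.5628 Y201.4948
G1 X75.4164 Y198.0561
G1 X71.9777 Y192.9097
G1 X70.7702 Y186.8391
G1 X71.9777 Y180.7685
G1 X75.4164 Y175.6221
G1 X80.5628 Y172.1834
G1 X86.6334 Y170.9759
G1 X92.7040 Y172.1834
G1 X97.8504 Y175.6221
G1 X101.2891 Y180.7685
G1 X102.4966 Y186.8391
M5
G0 X18.1723 Y170.3574
M4 S425
G1 X158.7294 Y89.5721 F1640
M5

Since the viewBox matches the mm dimensions, user units are millimetres directly. The only transform is the Y-flip y_m = 237.1293 − y_svg.

Shape 1 is a closed polygon drawn with `<polygon>`. Its stroke #000000 means score at S425, F1640. After flipping Y the toolpath is (42.5696,14.4516) → (69.1663,223.4161) → (131.1788,194.5285) → (122.0622,69.5262) → (159.8488,211.5276) → (42.5696,14.4516), returning to the start.

Shape 2 is a rectangle drawn with `<path>`. Its stroke #000000 means score at S425, F1640. After flipping Y the toolpath is (21.1116,157.4073) → (57.5354,157.4073) → (57.5354,135.8121) → (21.1116,135.8121) → (21.1116,157.4073), returning to the start.

Shape 3 is a rectangle drawn with `<rect>`. Its stroke #ff0000 means cut at S939, F1083. After flipping Y the toolpath is (45.4920,144.6967) → (63.4372,144.6967) → (63.4372,46.1230) → (45.4920,46.1230) → (45.4920,144.6967), returning to the start.

Shape 4 is a regular polygon drawn with `<path>`. Its stroke #000000 means score at S425, F1640. After flipping Y the toolpath is (12.3683,136.1595) → (15.6046,143.9197) → (23.3803,147.1187) → (31.1405,143.8824) → (34.3395,136.1067) → (31.1032,128.3465) → (23.3275,125.1475) → (15.5673,128.3838) → (12.3683,136.1595), returning to the start.

Shape 5 is a rectangle drawn with `<path>`. Its stroke #000000 means score at S425, F1640. After flipping Y the toolpath is (43.4588,148.4049) → (84.1174,148.4049) → (84.1174,98.4067) → (43.4588,98.4067) → (43.4588,148.4049), returning to the start.

Shape 6 is a circle drawn with `<circle>`. Its stroke #ff0000 means cut at S939, F1083. After flipping Y the toolpath is (102.4966,186.8391) → (101.2891,192.9097) → (97.8504,198.0561) → (92.7040,201.4948) → (86.6334,202.7023) → (80.5628,201.4948) → (75.4164,198.0561) → (71.9777,192.9097) → (70.7702,186.8391) → (71.9777,180.7685) → (75.4164,175.6221) → (80.5628,172.1834) → (86.6334,170.9759) → (92.7040,172.1834) → (97.8504,175.6221) → (101.2891,180.7685) → (102.4966,186.8391), returning to the start.

Shape 7 is a line segment drawn with `<path>`. Its stroke #000000 means score at S425, F1640. After flipping Y the toolpath is (18.1723,170.3574) → (158.7294,89.5721).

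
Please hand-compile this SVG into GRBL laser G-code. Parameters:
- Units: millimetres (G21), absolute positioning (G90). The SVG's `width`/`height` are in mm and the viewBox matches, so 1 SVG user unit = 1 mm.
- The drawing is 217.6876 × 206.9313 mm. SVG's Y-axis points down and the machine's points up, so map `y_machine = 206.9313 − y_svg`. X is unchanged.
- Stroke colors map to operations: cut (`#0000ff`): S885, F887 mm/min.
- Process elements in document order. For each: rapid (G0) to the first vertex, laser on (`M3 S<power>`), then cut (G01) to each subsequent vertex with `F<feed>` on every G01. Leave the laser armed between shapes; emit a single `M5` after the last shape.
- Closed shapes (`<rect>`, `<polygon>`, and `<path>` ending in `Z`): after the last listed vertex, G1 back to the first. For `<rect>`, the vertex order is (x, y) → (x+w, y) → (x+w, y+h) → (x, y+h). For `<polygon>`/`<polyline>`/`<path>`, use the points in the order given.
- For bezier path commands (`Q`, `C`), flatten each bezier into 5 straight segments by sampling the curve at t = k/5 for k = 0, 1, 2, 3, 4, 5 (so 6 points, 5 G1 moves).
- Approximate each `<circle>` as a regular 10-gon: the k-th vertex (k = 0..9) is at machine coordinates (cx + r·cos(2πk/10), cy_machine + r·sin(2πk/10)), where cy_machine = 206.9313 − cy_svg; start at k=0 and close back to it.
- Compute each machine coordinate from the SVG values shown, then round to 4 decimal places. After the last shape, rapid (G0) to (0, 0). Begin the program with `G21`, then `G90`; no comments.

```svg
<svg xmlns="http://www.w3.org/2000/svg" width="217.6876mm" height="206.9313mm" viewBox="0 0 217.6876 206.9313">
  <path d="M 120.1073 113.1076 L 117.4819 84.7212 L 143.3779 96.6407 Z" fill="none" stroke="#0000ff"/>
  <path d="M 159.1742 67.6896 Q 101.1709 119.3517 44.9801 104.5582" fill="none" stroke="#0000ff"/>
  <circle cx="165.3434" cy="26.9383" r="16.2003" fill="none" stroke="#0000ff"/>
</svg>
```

G21
G90
G0 X120.1073 Y93.8237
M3 S885
G01 X117.4819 Y122.2101 F887
G01 X143.3779 Y110.2906 F887
G01 X120.1073 Y93.8237 F887
G0 X159.1742 Y139.2417
M3 S885
G01 X136.0454 Y121.2351 F887
G01 X113.0616 Y108.5449 F887
G01 X90.2227 Y101.1712 F887
G01 X67.5289 Y99.1139 F887
G01 X44.9801 Y102.3731 F887
G0 X181.5437 Y179.9930
M3 S885
G01 X178.4497 Y189.5153 F887
G01 X170.3496 Y195.4004 F887
G01 X160.3372 Y195.4004 F887
G01 X152.2371 Y189.5153 F887
G01 X149.1431 Y179.9930 F887
G01 X152.2371 Y170.4707 F887
G01 X160.3372 Y164.5856 F887
G01 X170.3496 Y164.5856 F887
G01 X178.4497 Y170.4707 F887
G01 X181.5437 Y179.9930 F887
M5
G0 X0.0000 Y0.0000

Since the viewBox matches the mm dimensions, user units are millimetres directly. The only transform is the Y-flip y_m = 206.9313 − y_svg.

Shape 1 is a regular polygon drawn with `<path>`. Its stroke #0000ff means cut at S885, F887. After flipping Y the toolpath is (120.1073,93.8237) → (117.4819,122.2101) → (143.3779,110.2906) → (120.1073,93.8237), returning to the start.

Shape 2 is a quadratic bezier drawn with `<path>`. Its stroke #0000ff means cut at S885, F887. After flipping Y the toolpath is (159.1742,139.2417) → (136.0454,121.2351) → (113.0616,108.5449) → (90.2227,101.1712) → (67.5289,99.1139) → (44.9801,102.3731).

Shape 3 is a circle drawn with `<circle>`. Its stroke #0000ff means cut at S885, F887. After flipping Y the toolpath is (181.5437,179.9930) → (178.4497,189.5153) → (170.3496,195.4004) → (160.3372,195.4004) → (152.2371,189.5153) → (149.1431,179.9930) → (152.2371,170.4707) → (160.3372,164.5856) → (170.3496,164.5856) → (178.4497,170.4707) → (181.5437,179.9930), returning to the start.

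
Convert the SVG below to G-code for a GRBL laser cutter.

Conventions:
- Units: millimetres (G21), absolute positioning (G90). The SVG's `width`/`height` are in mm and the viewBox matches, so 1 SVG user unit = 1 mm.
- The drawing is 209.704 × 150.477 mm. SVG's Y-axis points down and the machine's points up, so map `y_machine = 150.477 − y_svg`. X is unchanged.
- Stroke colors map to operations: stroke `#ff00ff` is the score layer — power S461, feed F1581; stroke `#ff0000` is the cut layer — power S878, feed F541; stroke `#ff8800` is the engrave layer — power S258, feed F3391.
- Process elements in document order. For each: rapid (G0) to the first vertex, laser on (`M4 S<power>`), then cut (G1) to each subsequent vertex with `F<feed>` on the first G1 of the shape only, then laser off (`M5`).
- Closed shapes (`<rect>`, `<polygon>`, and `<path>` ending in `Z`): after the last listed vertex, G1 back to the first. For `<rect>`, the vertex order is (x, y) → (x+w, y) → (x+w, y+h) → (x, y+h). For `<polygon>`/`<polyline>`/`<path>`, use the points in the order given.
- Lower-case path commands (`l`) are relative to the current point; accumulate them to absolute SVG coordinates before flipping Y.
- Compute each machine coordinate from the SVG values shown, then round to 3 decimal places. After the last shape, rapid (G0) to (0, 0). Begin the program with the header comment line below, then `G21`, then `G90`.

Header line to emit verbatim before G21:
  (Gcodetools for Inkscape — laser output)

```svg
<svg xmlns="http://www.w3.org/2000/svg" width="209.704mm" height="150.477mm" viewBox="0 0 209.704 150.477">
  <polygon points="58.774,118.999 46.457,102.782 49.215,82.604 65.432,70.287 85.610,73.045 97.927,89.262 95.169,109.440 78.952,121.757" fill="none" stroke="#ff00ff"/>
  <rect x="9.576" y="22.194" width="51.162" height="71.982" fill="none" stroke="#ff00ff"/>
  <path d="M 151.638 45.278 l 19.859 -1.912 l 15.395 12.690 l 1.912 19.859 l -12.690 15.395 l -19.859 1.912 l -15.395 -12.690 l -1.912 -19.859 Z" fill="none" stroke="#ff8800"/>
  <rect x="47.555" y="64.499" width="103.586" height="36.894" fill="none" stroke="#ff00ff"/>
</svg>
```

(Gcodetools for Inkscape — laser output)
G21
G90
G0 X58.774 Y31.478
M4 S461
G1 X46.457 Y47.695 F1581
G1 X49.215 Y67.873
G1 X65.432 Y80.190
G1 X85.610 Y77.432
G1 X97.927 Y61.215
G1 X95.169 Y41.037
G1 X78.952 Y28.720
G1 X58.774 Y31.478
M5
G0 X9.576 Y128.283
M4 S461
G1 X60.738 Y128.283 F1581
G1 X60.738 Y56.301
G1 X9.576 Y56.301
G1 X9.576 Y128.283
M5
G0 X151.638 Y105.199
M4 S258
G1 X171.497 Y107.111 F3391
G1 X186.892 Y94.421
G1 X188.804 Y74.562
G1 X176.114 Y59.167
G1 X156.255 Y57.255
G1 X140.860 Y69.945
G1 X138.948 Y89.804
G1 X151.638 Y105.199
M5
G0 X47.555 Y85.978
M4 S461
G1 X151.141 Y85.978 F1581
G1 X151.141 Y49.084
G1 X47.555 Y49.084
G1 X47.555 Y85.978
M5
G0 X0.000 Y0.000

1 u = 1 mm; y_m = 150.477 − y.

[1] `<polygon>` regular polygon, #ff00ff→score S461 F1581: (58.774,31.478) → (46.457,47.695) → (49.215,67.873) → (65.432,80.190) → (85.610,77.432) → (97.927,61.215) → (95.169,41.037) → (78.952,28.720) → (58.774,31.478) (closed)

[2] `<rect>` rectangle, #ff00ff→score S461 F1581: (9.576,128.283) → (60.738,128.283) → (60.738,56.301) → (9.576,56.301) → (9.576,128.283) (closed)

[3] `<path>` regular polygon, #ff8800→engrave S258 F3391: (151.638,105.199) → (171.497,107.111) → (186.892,94.421) → (188.804,74.562) → (176.114,59.167) → (156.255,57.255) → (140.860,69.945) → (138.948,89.804) → (151.638,105.199) (closed)

[4] `<rect>` rectangle, #ff00ff→score S461 F1581: (47.555,85.978) → (151.141,85.978) → (151.141,49.084) → (47.555,49.084) → (47.555,85.978) (closed)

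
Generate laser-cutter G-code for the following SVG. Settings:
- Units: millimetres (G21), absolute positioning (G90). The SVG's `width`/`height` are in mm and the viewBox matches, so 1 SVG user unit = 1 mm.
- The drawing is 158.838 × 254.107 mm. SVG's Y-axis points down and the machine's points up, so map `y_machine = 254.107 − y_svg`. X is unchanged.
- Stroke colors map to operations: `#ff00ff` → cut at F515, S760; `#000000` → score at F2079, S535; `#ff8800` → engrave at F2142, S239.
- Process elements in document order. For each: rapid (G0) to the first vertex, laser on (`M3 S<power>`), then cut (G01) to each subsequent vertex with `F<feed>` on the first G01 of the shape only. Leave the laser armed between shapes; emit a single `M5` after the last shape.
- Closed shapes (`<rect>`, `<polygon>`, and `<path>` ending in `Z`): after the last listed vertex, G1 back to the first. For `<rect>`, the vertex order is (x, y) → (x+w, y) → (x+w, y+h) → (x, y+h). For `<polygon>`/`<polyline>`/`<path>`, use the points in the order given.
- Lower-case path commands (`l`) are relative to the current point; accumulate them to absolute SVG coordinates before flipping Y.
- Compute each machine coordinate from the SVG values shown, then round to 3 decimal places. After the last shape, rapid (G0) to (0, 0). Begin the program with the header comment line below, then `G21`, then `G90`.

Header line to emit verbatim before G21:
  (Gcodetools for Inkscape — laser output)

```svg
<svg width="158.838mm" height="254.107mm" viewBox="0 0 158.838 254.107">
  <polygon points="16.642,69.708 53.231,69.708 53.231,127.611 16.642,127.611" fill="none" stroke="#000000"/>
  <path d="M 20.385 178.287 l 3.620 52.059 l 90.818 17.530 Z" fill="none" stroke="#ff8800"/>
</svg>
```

Since the viewBox matches the mm dimensions, user units are millimetres directly. The only transform is the Y-flip y_m = 254.107 − y_svg.

Shape 1 is a rectangle drawn with `<polygon>`. Its stroke #000000 means score at S535, F2079. After flipping Y the toolpath is (16.642,184.399) → (53.231,184.399) → (53.231,126.496) → (16.642,126.496) → (16.642,184.399), returning to the start.

Shape 2 is a closed polygon drawn with `<path>`. Its stroke #ff8800 means engrave at S239, F2142. After flipping Y the toolpath is (20.385,75.820) → (24.005,23.761) → (114.823,6.231) → (20.385,75.820), returning to the start.

(Gcodetools for Inkscape — laser output)
G21
G90
G0 X16.642 Y184.399
M3 S535
G01 X53.231 Y184.399 F2079
G01 X53.231 Y126.496
G01 X16.642 Y126.496
G01 X16.642 Y184.399
G0 X20.385 Y75.820
M3 S239
G01 X24.005 Y23.761 F2142
G01 X114.823 Y6.231
G01 X20.385 Y75.820
M5
G0 X0.000 Y0.000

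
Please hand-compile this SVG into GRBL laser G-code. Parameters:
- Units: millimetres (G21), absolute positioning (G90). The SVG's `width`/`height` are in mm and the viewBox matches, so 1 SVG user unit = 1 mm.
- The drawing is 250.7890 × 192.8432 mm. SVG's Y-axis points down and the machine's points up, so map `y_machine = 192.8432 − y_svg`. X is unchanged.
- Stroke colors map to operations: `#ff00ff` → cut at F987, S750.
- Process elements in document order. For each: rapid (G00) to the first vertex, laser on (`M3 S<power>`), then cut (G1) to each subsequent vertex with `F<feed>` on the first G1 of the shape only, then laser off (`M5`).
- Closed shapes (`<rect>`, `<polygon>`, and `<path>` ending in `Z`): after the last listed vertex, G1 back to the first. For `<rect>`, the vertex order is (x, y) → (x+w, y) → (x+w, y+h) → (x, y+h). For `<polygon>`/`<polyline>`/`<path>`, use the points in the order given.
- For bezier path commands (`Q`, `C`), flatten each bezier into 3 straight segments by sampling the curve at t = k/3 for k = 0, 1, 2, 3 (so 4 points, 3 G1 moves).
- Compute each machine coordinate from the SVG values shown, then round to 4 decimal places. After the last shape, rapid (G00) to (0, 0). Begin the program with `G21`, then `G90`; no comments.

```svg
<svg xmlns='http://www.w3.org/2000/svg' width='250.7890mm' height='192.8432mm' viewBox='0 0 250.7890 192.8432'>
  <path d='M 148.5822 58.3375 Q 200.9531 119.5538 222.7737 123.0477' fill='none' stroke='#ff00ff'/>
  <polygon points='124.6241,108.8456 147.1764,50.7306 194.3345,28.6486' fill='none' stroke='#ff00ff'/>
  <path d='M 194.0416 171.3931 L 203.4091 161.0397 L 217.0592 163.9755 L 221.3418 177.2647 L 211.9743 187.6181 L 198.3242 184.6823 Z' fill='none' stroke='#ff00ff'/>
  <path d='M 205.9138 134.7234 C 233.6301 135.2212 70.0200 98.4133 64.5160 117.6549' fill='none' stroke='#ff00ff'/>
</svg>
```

Since the viewBox matches the mm dimensions, user units are millimetres directly. The only transform is the Y-flip y_m = 192.8432 − y_svg.

Shape 1 is a quadratic bezier drawn with `<path>`. Its stroke #ff00ff means cut at S750, F987. After flipping Y the toolpath is (148.5822,134.5057) → (180.1017,100.1084) → (204.8322,78.5384) → (222.7737,69.7955).

Shape 2 is a closed polygon drawn with `<polygon>`. Its stroke #ff00ff means cut at S750, F987. After flipping Y the toolpath is (124.6241,83.9976) → (147.1764,142.1126) → (194.3345,164.1946) → (124.6241,83.9976), returning to the start.

Shape 3 is a regular polygon drawn with `<path>`. Its stroke #ff00ff means cut at S750, F987. After flipping Y the toolpath is (194.0416,21.4501) → (203.4091,31.8035) → (217.0592,28.8677) → (221.3418,15.5785) → (211.9743,5.2251) → (198.3242,8.1609) → (194.0416,21.4501), returning to the start.

Shape 4 is a cubic bezier drawn with `<path>`. Its stroke #ff00ff means cut at S750, F987. After flipping Y the toolpath is (205.9138,58.1198) → (182.7966,66.5996) → (109.7801,79.2043) → (64.5160,75.1883).

G21
G90
G00 X148.5822 Y134.5057
M3 S750
G1 X180.1017 Y100.1084 F987
G1 X204.8322 Y78.5384
G1 X222.7737 Y69.7955
M5
G00 X124.6241 Y83.9976
M3 S750
G1 X147.1764 Y142.1126 F987
G1 X194.3345 Y164.1946
G1 X124.6241 Y83.9976
M5
G00 X194.0416 Y21.4501
M3 S750
G1 X203.4091 Y31.8035 F987
G1 X217.0592 Y28.8677
G1 X221.3418 Y15.5785
G1 X211.9743 Y5.2251
G1 X198.3242 Y8.1609
G1 X194.0416 Y21.4501
M5
G00 X205.9138 Y58.1198
M3 S750
G1 X182.7966 Y66.5996 F987
G1 X109.7801 Y79.2043
G1 X64.5160 Y75.1883
M5
G00 X0.0000 Y0.0000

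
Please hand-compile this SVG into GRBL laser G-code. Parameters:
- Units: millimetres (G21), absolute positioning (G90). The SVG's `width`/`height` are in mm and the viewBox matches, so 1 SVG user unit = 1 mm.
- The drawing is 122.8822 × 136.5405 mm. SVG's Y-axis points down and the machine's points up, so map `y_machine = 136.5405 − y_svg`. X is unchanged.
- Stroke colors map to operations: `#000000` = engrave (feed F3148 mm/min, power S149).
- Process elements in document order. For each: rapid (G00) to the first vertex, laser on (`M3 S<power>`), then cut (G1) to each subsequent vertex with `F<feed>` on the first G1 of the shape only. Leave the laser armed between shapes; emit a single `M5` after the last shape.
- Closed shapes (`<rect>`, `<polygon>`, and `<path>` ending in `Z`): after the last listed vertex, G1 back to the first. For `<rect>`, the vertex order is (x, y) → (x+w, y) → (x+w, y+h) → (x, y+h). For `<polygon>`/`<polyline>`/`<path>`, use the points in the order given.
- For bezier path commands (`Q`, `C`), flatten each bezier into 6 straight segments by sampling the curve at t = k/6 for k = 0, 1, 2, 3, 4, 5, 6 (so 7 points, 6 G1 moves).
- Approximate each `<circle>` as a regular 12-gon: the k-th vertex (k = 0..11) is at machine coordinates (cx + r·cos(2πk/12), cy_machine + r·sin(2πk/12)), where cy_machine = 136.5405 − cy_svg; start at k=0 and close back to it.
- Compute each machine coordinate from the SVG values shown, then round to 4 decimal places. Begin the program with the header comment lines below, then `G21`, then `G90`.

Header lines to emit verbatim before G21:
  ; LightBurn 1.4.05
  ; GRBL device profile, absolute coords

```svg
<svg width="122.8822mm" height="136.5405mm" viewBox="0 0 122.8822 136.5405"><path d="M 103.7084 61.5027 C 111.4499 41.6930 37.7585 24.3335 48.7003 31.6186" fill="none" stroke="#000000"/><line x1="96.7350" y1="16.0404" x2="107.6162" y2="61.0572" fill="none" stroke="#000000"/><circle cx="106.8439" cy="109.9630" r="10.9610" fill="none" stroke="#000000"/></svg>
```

; LightBurn 1.4.05
; GRBL device profile, absolute coords
G21
G90
G00 X103.7084 Y75.0378
M3 S149
G1 X101.5619 Y84.6357 F3148
G1 X90.4562 Y93.2088
G1 X75.0042 Y100.1404
G1 X59.8190 Y104.8141
G1 X49.5133 Y106.6135
G1 X48.7003 Y104.9219
G00 X96.7350 Y120.5001
M3 S149
G1 X107.6162 Y75.4833 F3148
G00 X117.8049 Y26.5775
M3 S149
G1 X116.3364 Y32.0580 F3148
G1 X112.3244 Y36.0700
G1 X106.8439 Y37.5385
G1 X101.3634 Y36.0700
G1 X97.3514 Y32.0580
G1 X95.8829 Y26.5775
G1 X97.3514 Y21.0970
G1 X101.3634 Y17.0850
G1 X106.8439 Y15.6165
G1 X112.3244 Y17.0850
G1 X116.3364 Y21.0970
G1 X117.8049 Y26.5775
M5

viewBox `0 0 122.8822 136.5405` with mm width/height → 1 unit = 1 mm. Flip: y_m = 136.5405 − y_svg.

**Shape 1** — `<path>` cubic bezier, stroke `#000000` → engrave (S149, F3148). Control points (SVG): P0=(103.7084,61.5027), P1=(111.4499,41.6930), P2=(37.7585,24.3335), P3=(48.7003,31.6186); sampled at t=k/6. Machine vertices: (103.7084,75.0378) → (101.5619,84.6357) → (90.4562,93.2088) → (75.0042,100.1404) → (59.8190,104.8141) → (49.5133,106.6135) → (48.7003,104.9219). Open path.

**Shape 2** — `<line>` line segment, stroke `#000000` → engrave (S149, F3148). Machine vertices: (96.7350,120.5001) → (107.6162,75.4833). Open path.

**Shape 3** — `<circle>` circle, stroke `#000000` → engrave (S149, F3148). Machine vertices: (117.8049,26.5775) → (116.3364,32.0580) → (112.3244,36.0700) → (106.8439,37.5385) → (101.3634,36.0700) → (97.3514,32.0580) → (95.8829,26.5775) → (97.3514,21.0970) → (101.3634,17.0850) → (106.8439,15.6165) → (112.3244,17.0850) → (116.3364,21.0970) → (117.8049,26.5775). Closed: final G1 returns to the first vertex.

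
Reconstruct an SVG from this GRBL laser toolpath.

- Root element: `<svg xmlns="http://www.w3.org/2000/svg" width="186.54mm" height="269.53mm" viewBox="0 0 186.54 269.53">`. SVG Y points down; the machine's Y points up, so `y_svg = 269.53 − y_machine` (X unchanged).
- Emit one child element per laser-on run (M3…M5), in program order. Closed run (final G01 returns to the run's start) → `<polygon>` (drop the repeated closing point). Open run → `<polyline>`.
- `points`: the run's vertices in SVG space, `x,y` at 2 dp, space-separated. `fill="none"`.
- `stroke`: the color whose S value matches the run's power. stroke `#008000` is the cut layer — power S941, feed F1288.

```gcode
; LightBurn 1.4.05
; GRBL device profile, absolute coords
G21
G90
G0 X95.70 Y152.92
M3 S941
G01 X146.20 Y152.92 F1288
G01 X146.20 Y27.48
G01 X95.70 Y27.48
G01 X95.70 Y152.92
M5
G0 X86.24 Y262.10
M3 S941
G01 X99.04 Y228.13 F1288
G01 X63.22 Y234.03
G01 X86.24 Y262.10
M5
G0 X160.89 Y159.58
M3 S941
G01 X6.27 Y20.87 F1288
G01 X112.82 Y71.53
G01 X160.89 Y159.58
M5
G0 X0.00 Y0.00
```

Each laser-on run becomes one SVG element. Flip Y back into SVG space with y_svg = 269.53 − y_machine. Every run uses S941, so all elements get stroke `#008000` (cut).

Run 1: The run returns to its start, so emit a `<polygon>` with points (Y-flipped): 95.70,116.61 146.20,116.61 146.20,242.05 95.70,242.05.

Run 2: The run returns to its start, so emit a `<polygon>` with points (Y-flipped): 86.24,7.43 99.04,41.40 63.22,35.50.

Run 3: The run returns to its start, so emit a `<polygon>` with points (Y-flipped): 160.89,109.95 6.27,248.66 112.82,198.00.

<svg xmlns="http://www.w3.org/2000/svg" width="186.54mm" height="269.53mm" viewBox="0 0 186.54 269.53">
  <polygon points="95.70,116.61 146.20,116.61 146.20,242.05 95.70,242.05" fill="none" stroke="#008000"/>
  <polygon points="86.24,7.43 99.04,41.40 63.22,35.50" fill="none" stroke="#008000"/>
  <polygon points="160.89,109.95 6.27,248.66 112.82,198.00" fill="none" stroke="#008000"/>
</svg>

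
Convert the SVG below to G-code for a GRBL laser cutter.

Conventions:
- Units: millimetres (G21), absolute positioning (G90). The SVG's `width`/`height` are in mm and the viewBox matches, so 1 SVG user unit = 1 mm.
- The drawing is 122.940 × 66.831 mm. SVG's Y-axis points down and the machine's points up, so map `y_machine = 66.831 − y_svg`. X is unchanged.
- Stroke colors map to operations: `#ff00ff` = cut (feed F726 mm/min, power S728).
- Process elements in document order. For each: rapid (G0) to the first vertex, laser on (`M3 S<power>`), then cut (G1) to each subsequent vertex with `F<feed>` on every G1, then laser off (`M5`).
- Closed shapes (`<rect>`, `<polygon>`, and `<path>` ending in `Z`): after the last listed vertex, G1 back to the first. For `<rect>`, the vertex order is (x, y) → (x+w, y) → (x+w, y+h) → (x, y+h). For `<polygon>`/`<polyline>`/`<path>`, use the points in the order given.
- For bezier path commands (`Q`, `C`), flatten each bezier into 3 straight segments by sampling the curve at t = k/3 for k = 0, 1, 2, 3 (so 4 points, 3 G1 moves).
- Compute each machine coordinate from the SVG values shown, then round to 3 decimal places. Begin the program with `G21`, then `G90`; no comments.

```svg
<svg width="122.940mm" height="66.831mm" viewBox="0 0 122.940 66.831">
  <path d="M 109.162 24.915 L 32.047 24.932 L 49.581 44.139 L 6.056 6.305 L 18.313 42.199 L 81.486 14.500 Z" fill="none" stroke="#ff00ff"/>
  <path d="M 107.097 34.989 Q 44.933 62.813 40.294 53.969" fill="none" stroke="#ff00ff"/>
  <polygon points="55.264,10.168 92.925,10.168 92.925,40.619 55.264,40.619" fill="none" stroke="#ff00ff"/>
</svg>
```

G21
G90
G0 X109.162 Y41.916
M3 S728
G1 X32.047 Y41.899 F726
G1 X49.581 Y22.692 F726
G1 X6.056 Y60.526 F726
G1 X18.313 Y24.632 F726
G1 X81.486 Y52.331 F726
G1 X109.162 Y41.916 F726
M5
G0 X107.097 Y31.842
M3 S728
G1 X72.046 Y17.367 F726
G1 X49.778 Y11.040 F726
G1 X40.294 Y12.862 F726
M5
G0 X55.264 Y56.663
M3 S728
G1 X92.925 Y56.663 F726
G1 X92.925 Y26.212 F726
G1 X55.264 Y26.212 F726
G1 X55.264 Y56.663 F726
M5

viewBox `0 0 122.940 66.831` with mm width/height → 1 unit = 1 mm. Flip: y_m = 66.831 − y_svg.

**Shape 1** — `<path>` closed polygon, stroke `#ff00ff` → cut (S728, F726). Machine vertices: (109.162,41.916) → (32.047,41.899) → (49.581,22.692) → (6.056,60.526) → (18.313,24.632) → (81.486,52.331) → (109.162,41.916). Closed: final G1 returns to the first vertex.

**Shape 2** — `<path>` quadratic bezier, stroke `#ff00ff` → cut (S728, F726). Control points (SVG): P0=(107.097,34.989), P1=(44.933,62.813), P2=(40.294,53.969); sampled at t=k/3. Machine vertices: (107.097,31.842) → (72.046,17.367) → (49.778,11.040) → (40.294,12.862). Open path.

**Shape 3** — `<polygon>` rectangle, stroke `#ff00ff` → cut (S728, F726). Machine vertices: (55.264,56.663) → (92.925,56.663) → (92.925,26.212) → (55.264,26.212) → (55.264,56.663). Closed: final G1 returns to the first vertex.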